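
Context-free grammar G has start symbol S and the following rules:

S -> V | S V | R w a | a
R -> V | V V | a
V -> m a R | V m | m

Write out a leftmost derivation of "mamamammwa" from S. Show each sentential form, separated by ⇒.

S ⇒ Rwa   [S -> R w a]
Rwa ⇒ Vwa   [R -> V]
Vwa ⇒ maRwa   [V -> m a R]
maRwa ⇒ maVVwa   [R -> V V]
maVVwa ⇒ mamaRVwa   [V -> m a R]
mamaRVwa ⇒ mamaVVwa   [R -> V]
mamaVVwa ⇒ mamamaRVwa   [V -> m a R]
mamamaRVwa ⇒ mamamaVVwa   [R -> V]
mamamaVVwa ⇒ mamamamVwa   [V -> m]
mamamamVwa ⇒ mamamammwa   [V -> m]

S⇒Rwa⇒Vwa⇒maRwa⇒maVVwa⇒mamaRVwa⇒mamaVVwa⇒mamamaRVwa⇒mamamaVVwa⇒mamamamVwa⇒mamamammwa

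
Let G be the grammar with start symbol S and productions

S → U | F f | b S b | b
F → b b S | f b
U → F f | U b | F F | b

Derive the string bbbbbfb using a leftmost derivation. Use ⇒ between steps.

S ⇒ bSb ⇒ bFfb ⇒ bbbSfb ⇒ bbbUfb ⇒ bbbUbfb ⇒ bbbbbfb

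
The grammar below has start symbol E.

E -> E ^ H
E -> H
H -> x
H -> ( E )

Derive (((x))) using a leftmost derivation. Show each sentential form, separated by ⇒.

E ⇒ H ⇒ (E) ⇒ (H) ⇒ ((E)) ⇒ ((H)) ⇒ (((E))) ⇒ (((H))) ⇒ (((x)))

E ⇒ H   [E -> H]
H ⇒ (E)   [H -> ( E )]
(E) ⇒ (H)   [E -> H]
(H) ⇒ ((E))   [H -> ( E )]
((E)) ⇒ ((H))   [E -> H]
((H)) ⇒ (((E)))   [H -> ( E )]
(((E))) ⇒ (((H)))   [E -> H]
(((H))) ⇒ (((x)))   [H -> x]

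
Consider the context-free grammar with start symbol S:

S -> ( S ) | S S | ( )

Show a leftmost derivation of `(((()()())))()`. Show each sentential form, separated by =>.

S => SS   [S -> S S]
SS => (S)S   [S -> ( S )]
(S)S => ((S))S   [S -> ( S )]
((S))S => (((S)))S   [S -> ( S )]
(((S)))S => (((SS)))S   [S -> S S]
(((SS)))S => (((SSS)))S   [S -> S S]
(((SSS)))S => (((()SS)))S   [S -> ( )]
(((()SS)))S => (((()()S)))S   [S -> ( )]
(((()()S)))S => (((()()())))S   [S -> ( )]
(((()()())))S => (((()()())))()   [S -> ( )]

S => SS => (S)S => ((S))S => (((S)))S => (((SS)))S => (((SSS)))S => (((()SS)))S => (((()()S)))S => (((()()())))S => (((()()())))()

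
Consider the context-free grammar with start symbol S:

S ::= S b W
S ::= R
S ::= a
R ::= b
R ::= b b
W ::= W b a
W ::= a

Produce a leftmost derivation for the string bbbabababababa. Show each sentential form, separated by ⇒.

S ⇒ SbW ⇒ RbW ⇒ bbbW ⇒ bbbWba ⇒ bbbWbaba ⇒ bbbWbababa ⇒ bbbWbabababa ⇒ bbbWbababababa ⇒ bbbabababababa

S ⇒ SbW   [S ::= S b W]
SbW ⇒ RbW   [S ::= R]
RbW ⇒ bbbW   [R ::= b b]
bbbW ⇒ bbbWba   [W ::= W b a]
bbbWba ⇒ bbbWbaba   [W ::= W b a]
bbbWbaba ⇒ bbbWbababa   [W ::= W b a]
bbbWbababa ⇒ bbbWbabababa   [W ::= W b a]
bbbWbabababa ⇒ bbbWbababababa   [W ::= W b a]
bbbWbababababa ⇒ bbbabababababa   [W ::= a]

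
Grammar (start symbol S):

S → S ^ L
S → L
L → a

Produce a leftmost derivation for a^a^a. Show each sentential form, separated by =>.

S => S^L   [S → S ^ L]
S^L => S^L^L   [S → S ^ L]
S^L^L => L^L^L   [S → L]
L^L^L => a^L^L   [L → a]
a^L^L => a^a^L   [L → a]
a^a^L => a^a^a   [L → a]

S=>S^L=>S^L^L=>L^L^L=>a^L^L=>a^a^L=>a^a^a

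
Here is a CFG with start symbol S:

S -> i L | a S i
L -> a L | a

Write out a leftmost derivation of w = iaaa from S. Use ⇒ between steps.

S ⇒ iL ⇒ iaL ⇒ iaaL ⇒ iaaa

S ⇒ iL   [S -> i L]
iL ⇒ iaL   [L -> a L]
iaL ⇒ iaaL   [L -> a L]
iaaL ⇒ iaaa   [L -> a]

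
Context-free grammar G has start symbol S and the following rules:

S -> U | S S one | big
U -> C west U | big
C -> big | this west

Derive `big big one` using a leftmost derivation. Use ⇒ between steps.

S ⇒ S S one   [S -> S S one]
S S one ⇒ U S one   [S -> U]
U S one ⇒ big S one   [U -> big]
big S one ⇒ big big one   [S -> big]

S ⇒ S S one ⇒ U S one ⇒ big S one ⇒ big big one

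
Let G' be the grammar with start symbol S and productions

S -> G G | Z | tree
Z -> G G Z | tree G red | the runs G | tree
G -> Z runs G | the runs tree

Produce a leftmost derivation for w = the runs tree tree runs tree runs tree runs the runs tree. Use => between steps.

S => G G => the runs tree G => the runs tree Z runs G => the runs tree tree runs G => the runs tree tree runs Z runs G => the runs tree tree runs tree runs G => the runs tree tree runs tree runs Z runs G => the runs tree tree runs tree runs tree runs G => the runs tree tree runs tree runs tree runs the runs tree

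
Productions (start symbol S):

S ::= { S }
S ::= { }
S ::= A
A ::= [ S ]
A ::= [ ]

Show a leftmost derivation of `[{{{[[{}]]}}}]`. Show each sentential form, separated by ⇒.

S ⇒ A ⇒ [S] ⇒ [{S}] ⇒ [{{S}}] ⇒ [{{{S}}}] ⇒ [{{{A}}}] ⇒ [{{{[S]}}}] ⇒ [{{{[A]}}}] ⇒ [{{{[[S]]}}}] ⇒ [{{{[[{}]]}}}]

S ⇒ A   [S ::= A]
A ⇒ [S]   [A ::= [ S ]]
[S] ⇒ [{S}]   [S ::= { S }]
[{S}] ⇒ [{{S}}]   [S ::= { S }]
[{{S}}] ⇒ [{{{S}}}]   [S ::= { S }]
[{{{S}}}] ⇒ [{{{A}}}]   [S ::= A]
[{{{A}}}] ⇒ [{{{[S]}}}]   [A ::= [ S ]]
[{{{[S]}}}] ⇒ [{{{[A]}}}]   [S ::= A]
[{{{[A]}}}] ⇒ [{{{[[S]]}}}]   [A ::= [ S ]]
[{{{[[S]]}}}] ⇒ [{{{[[{}]]}}}]   [S ::= { }]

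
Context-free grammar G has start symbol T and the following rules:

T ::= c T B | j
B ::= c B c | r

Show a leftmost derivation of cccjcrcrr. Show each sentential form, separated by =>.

T => cTB   [T ::= c T B]
cTB => ccTBB   [T ::= c T B]
ccTBB => cccTBBB   [T ::= c T B]
cccTBBB => cccjBBB   [T ::= j]
cccjBBB => cccjcBcBB   [B ::= c B c]
cccjcBcBB => cccjcrcBB   [B ::= r]
cccjcrcBB => cccjcrcrB   [B ::= r]
cccjcrcrB => cccjcrcrr   [B ::= r]

T => cTB => ccTBB => cccTBBB => cccjBBB => cccjcBcBB => cccjcrcBB => cccjcrcrB => cccjcrcrr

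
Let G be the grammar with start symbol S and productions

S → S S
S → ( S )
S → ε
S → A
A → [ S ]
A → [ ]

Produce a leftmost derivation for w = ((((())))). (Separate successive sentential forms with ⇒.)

S ⇒ (S)   [S → ( S )]
(S) ⇒ (SS)   [S → S S]
(SS) ⇒ (SSS)   [S → S S]
(SSS) ⇒ (SSSS)   [S → S S]
(SSSS) ⇒ ((S)SSS)   [S → ( S )]
((S)SSS) ⇒ (((S))SSS)   [S → ( S )]
(((S))SSS) ⇒ ((((S)))SSS)   [S → ( S )]
((((S)))SSS) ⇒ (((((S))))SSS)   [S → ( S )]
(((((S))))SSS) ⇒ ((((())))SSS)   [S → ε]
((((())))SSS) ⇒ ((((())))SS)   [S → ε]
((((())))SS) ⇒ ((((())))S)   [S → ε]
((((())))S) ⇒ ((((()))))   [S → ε]

S⇒(S)⇒(SS)⇒(SSS)⇒(SSSS)⇒((S)SSS)⇒(((S))SSS)⇒((((S)))SSS)⇒(((((S))))SSS)⇒((((())))SSS)⇒((((())))SS)⇒((((())))S)⇒((((()))))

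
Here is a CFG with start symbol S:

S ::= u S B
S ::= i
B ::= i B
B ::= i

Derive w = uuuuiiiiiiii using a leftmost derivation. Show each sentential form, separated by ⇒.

S⇒uSB⇒uuSBB⇒uuuSBBB⇒uuuuSBBBB⇒uuuuiBBBB⇒uuuuiiBBBB⇒uuuuiiiBBBB⇒uuuuiiiiBBB⇒uuuuiiiiiBBB⇒uuuuiiiiiiBB⇒uuuuiiiiiiiB⇒uuuuiiiiiiii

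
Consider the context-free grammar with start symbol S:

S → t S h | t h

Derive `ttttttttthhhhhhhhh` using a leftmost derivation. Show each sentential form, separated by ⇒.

S ⇒ tSh   [S → t S h]
tSh ⇒ ttShh   [S → t S h]
ttShh ⇒ tttShhh   [S → t S h]
tttShhh ⇒ ttttShhhh   [S → t S h]
ttttShhhh ⇒ tttttShhhhh   [S → t S h]
tttttShhhhh ⇒ ttttttShhhhhh   [S → t S h]
ttttttShhhhhh ⇒ tttttttShhhhhhh   [S → t S h]
tttttttShhhhhhh ⇒ ttttttttShhhhhhhh   [S → t S h]
ttttttttShhhhhhhh ⇒ ttttttttthhhhhhhhh   [S → t h]

S⇒tSh⇒ttShh⇒tttShhh⇒ttttShhhh⇒tttttShhhhh⇒ttttttShhhhhh⇒tttttttShhhhhhh⇒ttttttttShhhhhhhh⇒ttttttttthhhhhhhhh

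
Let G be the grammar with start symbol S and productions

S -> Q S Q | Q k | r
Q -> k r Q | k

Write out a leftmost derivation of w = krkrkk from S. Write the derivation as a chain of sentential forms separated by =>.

S => Qk   [S -> Q k]
Qk => krQk   [Q -> k r Q]
krQk => krkrQk   [Q -> k r Q]
krkrQk => krkrkk   [Q -> k]

S => Qk => krQk => krkrQk => krkrkk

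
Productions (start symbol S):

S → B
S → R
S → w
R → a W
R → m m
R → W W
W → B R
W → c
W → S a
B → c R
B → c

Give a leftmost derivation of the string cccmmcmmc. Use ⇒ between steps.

S ⇒ B   [S → B]
B ⇒ cR   [B → c R]
cR ⇒ cWW   [R → W W]
cWW ⇒ cBRW   [W → B R]
cBRW ⇒ ccRRW   [B → c R]
ccRRW ⇒ ccWWRW   [R → W W]
ccWWRW ⇒ ccBRWRW   [W → B R]
ccBRWRW ⇒ cccRWRW   [B → c]
cccRWRW ⇒ cccmmWRW   [R → m m]
cccmmWRW ⇒ cccmmcRW   [W → c]
cccmmcRW ⇒ cccmmcmmW   [R → m m]
cccmmcmmW ⇒ cccmmcmmc   [W → c]

S⇒B⇒cR⇒cWW⇒cBRW⇒ccRRW⇒ccWWRW⇒ccBRWRW⇒cccRWRW⇒cccmmWRW⇒cccmmcRW⇒cccmmcmmW⇒cccmmcmmc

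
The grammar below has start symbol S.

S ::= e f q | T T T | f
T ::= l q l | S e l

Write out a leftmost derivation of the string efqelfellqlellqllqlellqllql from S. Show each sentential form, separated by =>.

S => TTT   [S ::= T T T]
TTT => SelTT   [T ::= S e l]
SelTT => TTTelTT   [S ::= T T T]
TTTelTT => SelTTelTT   [T ::= S e l]
SelTTelTT => TTTelTTelTT   [S ::= T T T]
TTTelTTelTT => SelTTelTTelTT   [T ::= S e l]
SelTTelTTelTT => efqelTTelTTelTT   [S ::= e f q]
efqelTTelTTelTT => efqelSelTelTTelTT   [T ::= S e l]
efqelSelTelTTelTT => efqelfelTelTTelTT   [S ::= f]
efqelfelTelTTelTT => efqelfellqlelTTelTT   [T ::= l q l]
efqelfellqlelTTelTT => efqelfellqlellqlTelTT   [T ::= l q l]
efqelfellqlellqlTelTT => efqelfellqlellqllqlelTT   [T ::= l q l]
efqelfellqlellqllqlelTT => efqelfellqlellqllqlellqlT   [T ::= l q l]
efqelfellqlellqllqlellqlT => efqelfellqlellqllqlellqllql   [T ::= l q l]

S => TTT => SelTT => TTTelTT => SelTTelTT => TTTelTTelTT => SelTTelTTelTT => efqelTTelTTelTT => efqelSelTelTTelTT => efqelfelTelTTelTT => efqelfellqlelTTelTT => efqelfellqlellqlTelTT => efqelfellqlellqllqlelTT => efqelfellqlellqllqlellqlT => efqelfellqlellqllqlellqllql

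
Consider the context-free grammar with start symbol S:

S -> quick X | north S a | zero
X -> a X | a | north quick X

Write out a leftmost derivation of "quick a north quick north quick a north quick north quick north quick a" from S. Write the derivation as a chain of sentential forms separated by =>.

S => quick X   [S -> quick X]
quick X => quick a X   [X -> a X]
quick a X => quick a north quick X   [X -> north quick X]
quick a north quick X => quick a north quick north quick X   [X -> north quick X]
quick a north quick north quick X => quick a north quick north quick a X   [X -> a X]
quick a north quick north quick a X => quick a north quick north quick a north quick X   [X -> north quick X]
quick a north quick north quick a north quick X => quick a north quick north quick a north quick north quick X   [X -> north quick X]
quick a north quick north quick a north quick north quick X => quick a north quick north quick a north quick north quick north quick X   [X -> north quick X]
quick a north quick north quick a north quick north quick north quick X => quick a north quick north quick a north quick north quick north quick a   [X -> a]

S => quick X => quick a X => quick a north quick X => quick a north quick north quick X => quick a north quick north quick a X => quick a north quick north quick a north quick X => quick a north quick north quick a north quick north quick X => quick a north quick north quick a north quick north quick north quick X => quick a north quick north quick a north quick north quick north quick a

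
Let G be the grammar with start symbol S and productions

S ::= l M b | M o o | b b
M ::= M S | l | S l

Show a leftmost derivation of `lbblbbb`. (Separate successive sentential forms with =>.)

S => lMb   [S ::= l M b]
lMb => lMSb   [M ::= M S]
lMSb => lSlSb   [M ::= S l]
lSlSb => lbblSb   [S ::= b b]
lbblSb => lbblbbb   [S ::= b b]

S => lMb => lMSb => lSlSb => lbblSb => lbblbbb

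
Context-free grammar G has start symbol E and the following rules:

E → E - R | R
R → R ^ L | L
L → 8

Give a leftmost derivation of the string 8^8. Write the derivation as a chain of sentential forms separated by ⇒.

E ⇒ R ⇒ R^L ⇒ L^L ⇒ 8^L ⇒ 8^8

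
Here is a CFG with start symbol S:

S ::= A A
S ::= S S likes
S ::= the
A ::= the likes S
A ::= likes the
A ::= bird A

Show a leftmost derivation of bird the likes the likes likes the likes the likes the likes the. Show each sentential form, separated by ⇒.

S ⇒ A A ⇒ bird A A ⇒ bird the likes S A ⇒ bird the likes A A A ⇒ bird the likes the likes S A A ⇒ bird the likes the likes A A A A ⇒ bird the likes the likes likes the A A A ⇒ bird the likes the likes likes the likes the A A ⇒ bird the likes the likes likes the likes the likes the A ⇒ bird the likes the likes likes the likes the likes the likes the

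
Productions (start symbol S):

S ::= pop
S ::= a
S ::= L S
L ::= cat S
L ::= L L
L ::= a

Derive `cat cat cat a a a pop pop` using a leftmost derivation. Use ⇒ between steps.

S ⇒ L S ⇒ cat S S ⇒ cat L S S ⇒ cat cat S S S ⇒ cat cat L S S S ⇒ cat cat cat S S S S ⇒ cat cat cat L S S S S ⇒ cat cat cat a S S S S ⇒ cat cat cat a a S S S ⇒ cat cat cat a a a S S ⇒ cat cat cat a a a pop S ⇒ cat cat cat a a a pop pop

S ⇒ L S   [S ::= L S]
L S ⇒ cat S S   [L ::= cat S]
cat S S ⇒ cat L S S   [S ::= L S]
cat L S S ⇒ cat cat S S S   [L ::= cat S]
cat cat S S S ⇒ cat cat L S S S   [S ::= L S]
cat cat L S S S ⇒ cat cat cat S S S S   [L ::= cat S]
cat cat cat S S S S ⇒ cat cat cat L S S S S   [S ::= L S]
cat cat cat L S S S S ⇒ cat cat cat a S S S S   [L ::= a]
cat cat cat a S S S S ⇒ cat cat cat a a S S S   [S ::= a]
cat cat cat a a S S S ⇒ cat cat cat a a a S S   [S ::= a]
cat cat cat a a a S S ⇒ cat cat cat a a a pop S   [S ::= pop]
cat cat cat a a a pop S ⇒ cat cat cat a a a pop pop   [S ::= pop]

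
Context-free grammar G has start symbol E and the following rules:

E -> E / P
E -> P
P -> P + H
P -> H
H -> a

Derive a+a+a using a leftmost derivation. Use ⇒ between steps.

E ⇒ P ⇒ P+H ⇒ P+H+H ⇒ H+H+H ⇒ a+H+H ⇒ a+a+H ⇒ a+a+a

E ⇒ P   [E -> P]
P ⇒ P+H   [P -> P + H]
P+H ⇒ P+H+H   [P -> P + H]
P+H+H ⇒ H+H+H   [P -> H]
H+H+H ⇒ a+H+H   [H -> a]
a+H+H ⇒ a+a+H   [H -> a]
a+a+H ⇒ a+a+a   [H -> a]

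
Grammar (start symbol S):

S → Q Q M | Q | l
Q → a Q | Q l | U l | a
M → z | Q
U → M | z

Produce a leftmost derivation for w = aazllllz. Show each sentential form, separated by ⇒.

S ⇒ QQM ⇒ aQQM ⇒ aaQM ⇒ aaQlM ⇒ aaQllM ⇒ aaQlllM ⇒ aaUllllM ⇒ aaMllllM ⇒ aazllllM ⇒ aazllllz

S ⇒ QQM   [S → Q Q M]
QQM ⇒ aQQM   [Q → a Q]
aQQM ⇒ aaQM   [Q → a]
aaQM ⇒ aaQlM   [Q → Q l]
aaQlM ⇒ aaQllM   [Q → Q l]
aaQllM ⇒ aaQlllM   [Q → Q l]
aaQlllM ⇒ aaUllllM   [Q → U l]
aaUllllM ⇒ aaMllllM   [U → M]
aaMllllM ⇒ aazllllM   [M → z]
aazllllM ⇒ aazllllz   [M → z]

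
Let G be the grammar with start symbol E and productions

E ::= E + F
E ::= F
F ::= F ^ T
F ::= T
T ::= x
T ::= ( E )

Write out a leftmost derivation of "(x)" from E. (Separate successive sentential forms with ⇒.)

E ⇒ F   [E ::= F]
F ⇒ T   [F ::= T]
T ⇒ (E)   [T ::= ( E )]
(E) ⇒ (F)   [E ::= F]
(F) ⇒ (T)   [F ::= T]
(T) ⇒ (x)   [T ::= x]

E⇒F⇒T⇒(E)⇒(F)⇒(T)⇒(x)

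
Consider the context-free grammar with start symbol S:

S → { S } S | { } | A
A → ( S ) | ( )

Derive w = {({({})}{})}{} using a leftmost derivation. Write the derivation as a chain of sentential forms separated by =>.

S => {S}S   [S → { S } S]
{S}S => {A}S   [S → A]
{A}S => {(S)}S   [A → ( S )]
{(S)}S => {({S}S)}S   [S → { S } S]
{({S}S)}S => {({A}S)}S   [S → A]
{({A}S)}S => {({(S)}S)}S   [A → ( S )]
{({(S)}S)}S => {({({})}S)}S   [S → { }]
{({({})}S)}S => {({({})}{})}S   [S → { }]
{({({})}{})}S => {({({})}{})}{}   [S → { }]

S => {S}S => {A}S => {(S)}S => {({S}S)}S => {({A}S)}S => {({(S)}S)}S => {({({})}S)}S => {({({})}{})}S => {({({})}{})}{}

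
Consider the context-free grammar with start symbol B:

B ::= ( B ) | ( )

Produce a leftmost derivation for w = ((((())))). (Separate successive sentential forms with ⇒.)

B ⇒ (B)   [B ::= ( B )]
(B) ⇒ ((B))   [B ::= ( B )]
((B)) ⇒ (((B)))   [B ::= ( B )]
(((B))) ⇒ ((((B))))   [B ::= ( B )]
((((B)))) ⇒ ((((()))))   [B ::= ( )]

B⇒(B)⇒((B))⇒(((B)))⇒((((B))))⇒((((()))))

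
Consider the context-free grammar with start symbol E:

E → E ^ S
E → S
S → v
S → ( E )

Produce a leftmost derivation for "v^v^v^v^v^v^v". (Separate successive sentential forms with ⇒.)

E ⇒ E^S   [E → E ^ S]
E^S ⇒ E^S^S   [E → E ^ S]
E^S^S ⇒ E^S^S^S   [E → E ^ S]
E^S^S^S ⇒ E^S^S^S^S   [E → E ^ S]
E^S^S^S^S ⇒ E^S^S^S^S^S   [E → E ^ S]
E^S^S^S^S^S ⇒ E^S^S^S^S^S^S   [E → E ^ S]
E^S^S^S^S^S^S ⇒ S^S^S^S^S^S^S   [E → S]
S^S^S^S^S^S^S ⇒ v^S^S^S^S^S^S   [S → v]
v^S^S^S^S^S^S ⇒ v^v^S^S^S^S^S   [S → v]
v^v^S^S^S^S^S ⇒ v^v^v^S^S^S^S   [S → v]
v^v^v^S^S^S^S ⇒ v^v^v^v^S^S^S   [S → v]
v^v^v^v^S^S^S ⇒ v^v^v^v^v^S^S   [S → v]
v^v^v^v^v^S^S ⇒ v^v^v^v^v^v^S   [S → v]
v^v^v^v^v^v^S ⇒ v^v^v^v^v^v^v   [S → v]

E ⇒ E^S ⇒ E^S^S ⇒ E^S^S^S ⇒ E^S^S^S^S ⇒ E^S^S^S^S^S ⇒ E^S^S^S^S^S^S ⇒ S^S^S^S^S^S^S ⇒ v^S^S^S^S^S^S ⇒ v^v^S^S^S^S^S ⇒ v^v^v^S^S^S^S ⇒ v^v^v^v^S^S^S ⇒ v^v^v^v^v^S^S ⇒ v^v^v^v^v^v^S ⇒ v^v^v^v^v^v^v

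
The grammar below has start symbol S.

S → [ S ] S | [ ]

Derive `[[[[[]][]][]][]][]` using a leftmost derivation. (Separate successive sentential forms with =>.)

S => [S]S   [S → [ S ] S]
[S]S => [[S]S]S   [S → [ S ] S]
[[S]S]S => [[[S]S]S]S   [S → [ S ] S]
[[[S]S]S]S => [[[[S]S]S]S]S   [S → [ S ] S]
[[[[S]S]S]S]S => [[[[[]]S]S]S]S   [S → [ ]]
[[[[[]]S]S]S]S => [[[[[]][]]S]S]S   [S → [ ]]
[[[[[]][]]S]S]S => [[[[[]][]][]]S]S   [S → [ ]]
[[[[[]][]][]]S]S => [[[[[]][]][]][]]S   [S → [ ]]
[[[[[]][]][]][]]S => [[[[[]][]][]][]][]   [S → [ ]]

S => [S]S => [[S]S]S => [[[S]S]S]S => [[[[S]S]S]S]S => [[[[[]]S]S]S]S => [[[[[]][]]S]S]S => [[[[[]][]][]]S]S => [[[[[]][]][]][]]S => [[[[[]][]][]][]][]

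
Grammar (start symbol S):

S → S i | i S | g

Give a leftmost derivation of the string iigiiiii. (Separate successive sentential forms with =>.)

S => iS => iSi => iSii => iSiii => iSiiii => iiSiiii => iiSiiiii => iigiiiii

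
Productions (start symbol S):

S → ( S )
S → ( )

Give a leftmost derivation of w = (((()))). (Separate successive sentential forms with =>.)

S => (S) => ((S)) => (((S))) => (((())))

S => (S)   [S → ( S )]
(S) => ((S))   [S → ( S )]
((S)) => (((S)))   [S → ( S )]
(((S))) => (((())))   [S → ( )]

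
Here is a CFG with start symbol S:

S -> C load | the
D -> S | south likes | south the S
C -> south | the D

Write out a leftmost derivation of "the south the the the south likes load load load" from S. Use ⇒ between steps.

S ⇒ C load   [S -> C load]
C load ⇒ the D load   [C -> the D]
the D load ⇒ the south the S load   [D -> south the S]
the south the S load ⇒ the south the C load load   [S -> C load]
the south the C load load ⇒ the south the the D load load   [C -> the D]
the south the the D load load ⇒ the south the the S load load   [D -> S]
the south the the S load load ⇒ the south the the C load load load   [S -> C load]
the south the the C load load load ⇒ the south the the the D load load load   [C -> the D]
the south the the the D load load load ⇒ the south the the the south likes load load load   [D -> south likes]

S ⇒ C load ⇒ the D load ⇒ the south the S load ⇒ the south the C load load ⇒ the south the the D load load ⇒ the south the the S load load ⇒ the south the the C load load load ⇒ the south the the the D load load load ⇒ the south the the the south likes load load load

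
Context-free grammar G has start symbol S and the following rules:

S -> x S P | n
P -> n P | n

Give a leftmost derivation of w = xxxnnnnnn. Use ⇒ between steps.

S ⇒ xSP ⇒ xxSPP ⇒ xxxSPPP ⇒ xxxnPPP ⇒ xxxnnPPP ⇒ xxxnnnPPP ⇒ xxxnnnnPP ⇒ xxxnnnnnP ⇒ xxxnnnnnn

S ⇒ xSP   [S -> x S P]
xSP ⇒ xxSPP   [S -> x S P]
xxSPP ⇒ xxxSPPP   [S -> x S P]
xxxSPPP ⇒ xxxnPPP   [S -> n]
xxxnPPP ⇒ xxxnnPPP   [P -> n P]
xxxnnPPP ⇒ xxxnnnPPP   [P -> n P]
xxxnnnPPP ⇒ xxxnnnnPP   [P -> n]
xxxnnnnPP ⇒ xxxnnnnnP   [P -> n]
xxxnnnnnP ⇒ xxxnnnnnn   [P -> n]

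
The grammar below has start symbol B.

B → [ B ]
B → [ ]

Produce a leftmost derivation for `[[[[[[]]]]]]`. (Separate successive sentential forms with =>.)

B => [B]   [B → [ B ]]
[B] => [[B]]   [B → [ B ]]
[[B]] => [[[B]]]   [B → [ B ]]
[[[B]]] => [[[[B]]]]   [B → [ B ]]
[[[[B]]]] => [[[[[B]]]]]   [B → [ B ]]
[[[[[B]]]]] => [[[[[[]]]]]]   [B → [ ]]

B=>[B]=>[[B]]=>[[[B]]]=>[[[[B]]]]=>[[[[[B]]]]]=>[[[[[[]]]]]]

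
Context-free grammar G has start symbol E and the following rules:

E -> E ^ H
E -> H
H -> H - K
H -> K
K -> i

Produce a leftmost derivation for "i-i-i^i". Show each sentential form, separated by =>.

E => E^H => H^H => H-K^H => H-K-K^H => K-K-K^H => i-K-K^H => i-i-K^H => i-i-i^H => i-i-i^K => i-i-i^i

E => E^H   [E -> E ^ H]
E^H => H^H   [E -> H]
H^H => H-K^H   [H -> H - K]
H-K^H => H-K-K^H   [H -> H - K]
H-K-K^H => K-K-K^H   [H -> K]
K-K-K^H => i-K-K^H   [K -> i]
i-K-K^H => i-i-K^H   [K -> i]
i-i-K^H => i-i-i^H   [K -> i]
i-i-i^H => i-i-i^K   [H -> K]
i-i-i^K => i-i-i^i   [K -> i]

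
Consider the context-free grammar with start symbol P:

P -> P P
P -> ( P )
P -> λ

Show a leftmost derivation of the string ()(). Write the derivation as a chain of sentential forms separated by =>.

P => PP   [P -> P P]
PP => (P)P   [P -> ( P )]
(P)P => ()P   [P -> λ]
()P => ()PP   [P -> P P]
()PP => ()PPP   [P -> P P]
()PPP => ()(P)PP   [P -> ( P )]
()(P)PP => ()()PP   [P -> λ]
()()PP => ()()P   [P -> λ]
()()P => ()()   [P -> λ]

P=>PP=>(P)P=>()P=>()PP=>()PPP=>()(P)PP=>()()PP=>()()P=>()()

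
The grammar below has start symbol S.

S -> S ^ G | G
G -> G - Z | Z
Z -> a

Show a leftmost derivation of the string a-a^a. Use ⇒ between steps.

S ⇒ S^G   [S -> S ^ G]
S^G ⇒ G^G   [S -> G]
G^G ⇒ G-Z^G   [G -> G - Z]
G-Z^G ⇒ Z-Z^G   [G -> Z]
Z-Z^G ⇒ a-Z^G   [Z -> a]
a-Z^G ⇒ a-a^G   [Z -> a]
a-a^G ⇒ a-a^Z   [G -> Z]
a-a^Z ⇒ a-a^a   [Z -> a]

S ⇒ S^G ⇒ G^G ⇒ G-Z^G ⇒ Z-Z^G ⇒ a-Z^G ⇒ a-a^G ⇒ a-a^Z ⇒ a-a^a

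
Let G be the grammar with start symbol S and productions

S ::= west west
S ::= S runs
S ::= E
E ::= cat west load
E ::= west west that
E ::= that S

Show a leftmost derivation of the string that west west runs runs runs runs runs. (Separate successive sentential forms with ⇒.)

S ⇒ S runs   [S ::= S runs]
S runs ⇒ E runs   [S ::= E]
E runs ⇒ that S runs   [E ::= that S]
that S runs ⇒ that S runs runs   [S ::= S runs]
that S runs runs ⇒ that S runs runs runs   [S ::= S runs]
that S runs runs runs ⇒ that S runs runs runs runs   [S ::= S runs]
that S runs runs runs runs ⇒ that S runs runs runs runs runs   [S ::= S runs]
that S runs runs runs runs runs ⇒ that west west runs runs runs runs runs   [S ::= west west]

S ⇒ S runs ⇒ E runs ⇒ that S runs ⇒ that S runs runs ⇒ that S runs runs runs ⇒ that S runs runs runs runs ⇒ that S runs runs runs runs runs ⇒ that west west runs runs runs runs runs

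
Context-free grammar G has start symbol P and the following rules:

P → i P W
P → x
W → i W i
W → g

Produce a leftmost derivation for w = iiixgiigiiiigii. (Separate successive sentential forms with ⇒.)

P ⇒ iPW   [P → i P W]
iPW ⇒ iiPWW   [P → i P W]
iiPWW ⇒ iiiPWWW   [P → i P W]
iiiPWWW ⇒ iiixWWW   [P → x]
iiixWWW ⇒ iiixgWW   [W → g]
iiixgWW ⇒ iiixgiWiW   [W → i W i]
iiixgiWiW ⇒ iiixgiiWiiW   [W → i W i]
iiixgiiWiiW ⇒ iiixgiigiiW   [W → g]
iiixgiigiiW ⇒ iiixgiigiiiWi   [W → i W i]
iiixgiigiiiWi ⇒ iiixgiigiiiiWii   [W → i W i]
iiixgiigiiiiWii ⇒ iiixgiigiiiigii   [W → g]

P ⇒ iPW ⇒ iiPWW ⇒ iiiPWWW ⇒ iiixWWW ⇒ iiixgWW ⇒ iiixgiWiW ⇒ iiixgiiWiiW ⇒ iiixgiigiiW ⇒ iiixgiigiiiWi ⇒ iiixgiigiiiiWii ⇒ iiixgiigiiiigii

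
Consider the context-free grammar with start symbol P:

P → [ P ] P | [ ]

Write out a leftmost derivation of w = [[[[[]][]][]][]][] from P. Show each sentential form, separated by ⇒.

P ⇒ [P]P ⇒ [[P]P]P ⇒ [[[P]P]P]P ⇒ [[[[P]P]P]P]P ⇒ [[[[[]]P]P]P]P ⇒ [[[[[]][]]P]P]P ⇒ [[[[[]][]][]]P]P ⇒ [[[[[]][]][]][]]P ⇒ [[[[[]][]][]][]][]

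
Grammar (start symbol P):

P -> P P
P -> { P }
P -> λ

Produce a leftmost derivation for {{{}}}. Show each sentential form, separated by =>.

P => {P} => {PP} => {{P}P} => {{{P}}P} => {{{}}P} => {{{}}}

P => {P}   [P -> { P }]
{P} => {PP}   [P -> P P]
{PP} => {{P}P}   [P -> { P }]
{{P}P} => {{{P}}P}   [P -> { P }]
{{{P}}P} => {{{}}P}   [P -> λ]
{{{}}P} => {{{}}}   [P -> λ]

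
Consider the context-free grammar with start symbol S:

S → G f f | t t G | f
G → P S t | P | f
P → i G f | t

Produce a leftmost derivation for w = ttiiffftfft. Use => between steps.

S=>ttG=>ttPSt=>ttiGfSt=>ttiPStfSt=>ttiiGfStfSt=>ttiiffStfSt=>ttiiffftfSt=>ttiiffftfft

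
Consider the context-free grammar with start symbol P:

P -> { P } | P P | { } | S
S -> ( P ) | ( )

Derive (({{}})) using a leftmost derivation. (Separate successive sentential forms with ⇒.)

P ⇒ S ⇒ (P) ⇒ (S) ⇒ ((P)) ⇒ (({P})) ⇒ (({{}}))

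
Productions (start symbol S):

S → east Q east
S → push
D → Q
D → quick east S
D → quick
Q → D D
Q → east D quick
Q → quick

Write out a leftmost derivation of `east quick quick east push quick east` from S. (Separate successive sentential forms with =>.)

S => east Q east => east D D east => east quick D east => east quick Q east => east quick D D east => east quick quick east S D east => east quick quick east push D east => east quick quick east push Q east => east quick quick east push quick east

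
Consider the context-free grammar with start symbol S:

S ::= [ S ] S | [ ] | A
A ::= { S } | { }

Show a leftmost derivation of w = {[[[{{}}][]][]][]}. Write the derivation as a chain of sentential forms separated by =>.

S => A => {S} => {[S]S} => {[[S]S]S} => {[[[S]S]S]S} => {[[[A]S]S]S} => {[[[{S}]S]S]S} => {[[[{A}]S]S]S} => {[[[{{}}]S]S]S} => {[[[{{}}][]]S]S} => {[[[{{}}][]][]]S} => {[[[{{}}][]][]][]}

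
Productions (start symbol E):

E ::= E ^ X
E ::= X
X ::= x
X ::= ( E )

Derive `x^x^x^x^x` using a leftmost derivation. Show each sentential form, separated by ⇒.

E ⇒ E^X   [E ::= E ^ X]
E^X ⇒ E^X^X   [E ::= E ^ X]
E^X^X ⇒ E^X^X^X   [E ::= E ^ X]
E^X^X^X ⇒ E^X^X^X^X   [E ::= E ^ X]
E^X^X^X^X ⇒ X^X^X^X^X   [E ::= X]
X^X^X^X^X ⇒ x^X^X^X^X   [X ::= x]
x^X^X^X^X ⇒ x^x^X^X^X   [X ::= x]
x^x^X^X^X ⇒ x^x^x^X^X   [X ::= x]
x^x^x^X^X ⇒ x^x^x^x^X   [X ::= x]
x^x^x^x^X ⇒ x^x^x^x^x   [X ::= x]

E⇒E^X⇒E^X^X⇒E^X^X^X⇒E^X^X^X^X⇒X^X^X^X^X⇒x^X^X^X^X⇒x^x^X^X^X⇒x^x^x^X^X⇒x^x^x^x^X⇒x^x^x^x^x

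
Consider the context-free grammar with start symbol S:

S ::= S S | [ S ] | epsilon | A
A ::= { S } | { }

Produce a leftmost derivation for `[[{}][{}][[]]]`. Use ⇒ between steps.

S ⇒ [S] ⇒ [SS] ⇒ [SSS] ⇒ [[S]SS] ⇒ [[A]SS] ⇒ [[{}]SS] ⇒ [[{}][S]S] ⇒ [[{}][A]S] ⇒ [[{}][{}]S] ⇒ [[{}][{}][S]] ⇒ [[{}][{}][[S]]] ⇒ [[{}][{}][[]]]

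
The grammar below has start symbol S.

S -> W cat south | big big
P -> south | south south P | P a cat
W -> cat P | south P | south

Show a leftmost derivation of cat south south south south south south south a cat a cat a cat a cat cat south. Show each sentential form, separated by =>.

S => W cat south   [S -> W cat south]
W cat south => cat P cat south   [W -> cat P]
cat P cat south => cat south south P cat south   [P -> south south P]
cat south south P cat south => cat south south P a cat cat south   [P -> P a cat]
cat south south P a cat cat south => cat south south south south P a cat cat south   [P -> south south P]
cat south south south south P a cat cat south => cat south south south south south south P a cat cat south   [P -> south south P]
cat south south south south south south P a cat cat south => cat south south south south south south P a cat a cat cat south   [P -> P a cat]
cat south south south south south south P a cat a cat cat south => cat south south south south south south P a cat a cat a cat cat south   [P -> P a cat]
cat south south south south south south P a cat a cat a cat cat south => cat south south south south south south P a cat a cat a cat a cat cat south   [P -> P a cat]
cat south south south south south south P a cat a cat a cat a cat cat south => cat south south south south south south south a cat a cat a cat a cat cat south   [P -> south]

S => W cat south => cat P cat south => cat south south P cat south => cat south south P a cat cat south => cat south south south south P a cat cat south => cat south south south south south south P a cat cat south => cat south south south south south south P a cat a cat cat south => cat south south south south south south P a cat a cat a cat cat south => cat south south south south south south P a cat a cat a cat a cat cat south => cat south south south south south south south a cat a cat a cat a cat cat south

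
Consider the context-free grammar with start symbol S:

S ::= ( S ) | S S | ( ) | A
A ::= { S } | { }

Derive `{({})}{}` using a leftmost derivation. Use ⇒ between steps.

S⇒SS⇒AS⇒{S}S⇒{(S)}S⇒{(A)}S⇒{({})}S⇒{({})}A⇒{({})}{}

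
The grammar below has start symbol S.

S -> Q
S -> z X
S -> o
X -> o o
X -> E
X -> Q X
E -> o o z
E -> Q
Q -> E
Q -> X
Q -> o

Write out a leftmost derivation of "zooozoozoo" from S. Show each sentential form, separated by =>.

S=>zX=>zQX=>zXX=>zQXX=>zXXX=>zQXXX=>zoXXX=>zoEXX=>zooozXX=>zooozEX=>zooozoozX=>zooozoozoo

S => zX   [S -> z X]
zX => zQX   [X -> Q X]
zQX => zXX   [Q -> X]
zXX => zQXX   [X -> Q X]
zQXX => zXXX   [Q -> X]
zXXX => zQXXX   [X -> Q X]
zQXXX => zoXXX   [Q -> o]
zoXXX => zoEXX   [X -> E]
zoEXX => zooozXX   [E -> o o z]
zooozXX => zooozEX   [X -> E]
zooozEX => zooozoozX   [E -> o o z]
zooozoozX => zooozoozoo   [X -> o o]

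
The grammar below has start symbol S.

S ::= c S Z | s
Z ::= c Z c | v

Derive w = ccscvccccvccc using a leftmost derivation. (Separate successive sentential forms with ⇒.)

S ⇒ cSZ ⇒ ccSZZ ⇒ ccsZZ ⇒ ccscZcZ ⇒ ccscvcZ ⇒ ccscvccZc ⇒ ccscvcccZcc ⇒ ccscvccccZccc ⇒ ccscvccccvccc

S ⇒ cSZ   [S ::= c S Z]
cSZ ⇒ ccSZZ   [S ::= c S Z]
ccSZZ ⇒ ccsZZ   [S ::= s]
ccsZZ ⇒ ccscZcZ   [Z ::= c Z c]
ccscZcZ ⇒ ccscvcZ   [Z ::= v]
ccscvcZ ⇒ ccscvccZc   [Z ::= c Z c]
ccscvccZc ⇒ ccscvcccZcc   [Z ::= c Z c]
ccscvcccZcc ⇒ ccscvccccZccc   [Z ::= c Z c]
ccscvccccZccc ⇒ ccscvccccvccc   [Z ::= v]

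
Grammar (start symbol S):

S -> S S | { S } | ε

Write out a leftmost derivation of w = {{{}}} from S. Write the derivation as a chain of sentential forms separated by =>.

S => {S} => {SS} => {SSS} => {{S}SS} => {{SS}SS} => {{{S}S}SS} => {{{}S}SS} => {{{}}SS} => {{{}}S} => {{{}}}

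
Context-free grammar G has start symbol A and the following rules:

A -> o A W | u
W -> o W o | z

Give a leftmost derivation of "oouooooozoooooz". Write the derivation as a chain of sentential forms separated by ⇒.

A ⇒ oAW ⇒ ooAWW ⇒ oouWW ⇒ oouoWoW ⇒ oouooWooW ⇒ oouoooWoooW ⇒ oouooooWooooW ⇒ oouoooooWoooooW ⇒ oouooooozoooooW ⇒ oouooooozoooooz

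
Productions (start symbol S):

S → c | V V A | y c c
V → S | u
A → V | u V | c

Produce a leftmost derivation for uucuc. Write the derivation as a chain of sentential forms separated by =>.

S => VVA => uVA => uSA => uVVAA => uuVAA => uuSAA => uucAA => uucVA => uucuA => uucuc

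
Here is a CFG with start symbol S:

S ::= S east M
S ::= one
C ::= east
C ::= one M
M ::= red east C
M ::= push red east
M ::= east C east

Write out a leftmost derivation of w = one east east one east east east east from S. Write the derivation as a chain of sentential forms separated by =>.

S => S east M => one east M => one east east C east => one east east one M east => one east east one east C east east => one east east one east east east east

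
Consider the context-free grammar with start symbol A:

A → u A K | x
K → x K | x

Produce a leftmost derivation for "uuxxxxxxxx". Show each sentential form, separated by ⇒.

A ⇒ uAK   [A → u A K]
uAK ⇒ uuAKK   [A → u A K]
uuAKK ⇒ uuxKK   [A → x]
uuxKK ⇒ uuxxKK   [K → x K]
uuxxKK ⇒ uuxxxKK   [K → x K]
uuxxxKK ⇒ uuxxxxKK   [K → x K]
uuxxxxKK ⇒ uuxxxxxK   [K → x]
uuxxxxxK ⇒ uuxxxxxxK   [K → x K]
uuxxxxxxK ⇒ uuxxxxxxxK   [K → x K]
uuxxxxxxxK ⇒ uuxxxxxxxx   [K → x]

A ⇒ uAK ⇒ uuAKK ⇒ uuxKK ⇒ uuxxKK ⇒ uuxxxKK ⇒ uuxxxxKK ⇒ uuxxxxxK ⇒ uuxxxxxxK ⇒ uuxxxxxxxK ⇒ uuxxxxxxxx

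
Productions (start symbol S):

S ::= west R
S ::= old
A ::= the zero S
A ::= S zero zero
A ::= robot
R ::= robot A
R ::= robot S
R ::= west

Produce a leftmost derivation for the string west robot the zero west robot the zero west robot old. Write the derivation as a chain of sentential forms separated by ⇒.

S ⇒ west R ⇒ west robot A ⇒ west robot the zero S ⇒ west robot the zero west R ⇒ west robot the zero west robot A ⇒ west robot the zero west robot the zero S ⇒ west robot the zero west robot the zero west R ⇒ west robot the zero west robot the zero west robot S ⇒ west robot the zero west robot the zero west robot old

S ⇒ west R   [S ::= west R]
west R ⇒ west robot A   [R ::= robot A]
west robot A ⇒ west robot the zero S   [A ::= the zero S]
west robot the zero S ⇒ west robot the zero west R   [S ::= west R]
west robot the zero west R ⇒ west robot the zero west robot A   [R ::= robot A]
west robot the zero west robot A ⇒ west robot the zero west robot the zero S   [A ::= the zero S]
west robot the zero west robot the zero S ⇒ west robot the zero west robot the zero west R   [S ::= west R]
west robot the zero west robot the zero west R ⇒ west robot the zero west robot the zero west robot S   [R ::= robot S]
west robot the zero west robot the zero west robot S ⇒ west robot the zero west robot the zero west robot old   [S ::= old]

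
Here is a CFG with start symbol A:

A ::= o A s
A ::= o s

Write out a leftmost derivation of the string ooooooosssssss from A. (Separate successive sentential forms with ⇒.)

A⇒oAs⇒ooAss⇒oooAsss⇒ooooAssss⇒oooooAsssss⇒ooooooAssssss⇒ooooooosssssss

A ⇒ oAs   [A ::= o A s]
oAs ⇒ ooAss   [A ::= o A s]
ooAss ⇒ oooAsss   [A ::= o A s]
oooAsss ⇒ ooooAssss   [A ::= o A s]
ooooAssss ⇒ oooooAsssss   [A ::= o A s]
oooooAsssss ⇒ ooooooAssssss   [A ::= o A s]
ooooooAssssss ⇒ ooooooosssssss   [A ::= o s]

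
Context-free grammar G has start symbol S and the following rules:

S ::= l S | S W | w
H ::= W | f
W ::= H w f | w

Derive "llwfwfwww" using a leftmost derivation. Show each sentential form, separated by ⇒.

S⇒lS⇒lSW⇒lSWW⇒lSWWW⇒llSWWW⇒llSWWWW⇒llwWWWW⇒llwHwfWWW⇒llwfwfWWW⇒llwfwfwWW⇒llwfwfwwW⇒llwfwfwww

S ⇒ lS   [S ::= l S]
lS ⇒ lSW   [S ::= S W]
lSW ⇒ lSWW   [S ::= S W]
lSWW ⇒ lSWWW   [S ::= S W]
lSWWW ⇒ llSWWW   [S ::= l S]
llSWWW ⇒ llSWWWW   [S ::= S W]
llSWWWW ⇒ llwWWWW   [S ::= w]
llwWWWW ⇒ llwHwfWWW   [W ::= H w f]
llwHwfWWW ⇒ llwfwfWWW   [H ::= f]
llwfwfWWW ⇒ llwfwfwWW   [W ::= w]
llwfwfwWW ⇒ llwfwfwwW   [W ::= w]
llwfwfwwW ⇒ llwfwfwww   [W ::= w]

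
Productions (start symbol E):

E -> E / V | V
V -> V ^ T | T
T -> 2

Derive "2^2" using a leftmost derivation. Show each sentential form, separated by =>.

E => V => V^T => T^T => 2^T => 2^2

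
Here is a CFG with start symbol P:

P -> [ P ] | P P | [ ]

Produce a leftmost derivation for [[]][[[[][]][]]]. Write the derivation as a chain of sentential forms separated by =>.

P => PP => [P]P => [[]]P => [[]][P] => [[]][[P]] => [[]][[PP]] => [[]][[[P]P]] => [[]][[[PP]P]] => [[]][[[[]P]P]] => [[]][[[[][]]P]] => [[]][[[[][]][]]]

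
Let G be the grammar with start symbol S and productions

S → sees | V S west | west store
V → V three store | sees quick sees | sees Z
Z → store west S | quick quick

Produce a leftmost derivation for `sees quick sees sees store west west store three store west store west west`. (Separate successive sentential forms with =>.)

S => V S west   [S → V S west]
V S west => sees quick sees S west   [V → sees quick sees]
sees quick sees S west => sees quick sees V S west west   [S → V S west]
sees quick sees V S west west => sees quick sees V three store S west west   [V → V three store]
sees quick sees V three store S west west => sees quick sees sees Z three store S west west   [V → sees Z]
sees quick sees sees Z three store S west west => sees quick sees sees store west S three store S west west   [Z → store west S]
sees quick sees sees store west S three store S west west => sees quick sees sees store west west store three store S west west   [S → west store]
sees quick sees sees store west west store three store S west west => sees quick sees sees store west west store three store west store west west   [S → west store]

S => V S west => sees quick sees S west => sees quick sees V S west west => sees quick sees V three store S west west => sees quick sees sees Z three store S west west => sees quick sees sees store west S three store S west west => sees quick sees sees store west west store three store S west west => sees quick sees sees store west west store three store west store west west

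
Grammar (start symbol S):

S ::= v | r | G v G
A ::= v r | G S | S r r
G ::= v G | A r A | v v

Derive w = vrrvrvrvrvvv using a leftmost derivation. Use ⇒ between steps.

S ⇒ GvG ⇒ ArAvG ⇒ GSrAvG ⇒ ArASrAvG ⇒ vrrASrAvG ⇒ vrrvrSrAvG ⇒ vrrvrvrAvG ⇒ vrrvrvrvrvG ⇒ vrrvrvrvrvvv

S ⇒ GvG   [S ::= G v G]
GvG ⇒ ArAvG   [G ::= A r A]
ArAvG ⇒ GSrAvG   [A ::= G S]
GSrAvG ⇒ ArASrAvG   [G ::= A r A]
ArASrAvG ⇒ vrrASrAvG   [A ::= v r]
vrrASrAvG ⇒ vrrvrSrAvG   [A ::= v r]
vrrvrSrAvG ⇒ vrrvrvrAvG   [S ::= v]
vrrvrvrAvG ⇒ vrrvrvrvrvG   [A ::= v r]
vrrvrvrvrvG ⇒ vrrvrvrvrvvv   [G ::= v v]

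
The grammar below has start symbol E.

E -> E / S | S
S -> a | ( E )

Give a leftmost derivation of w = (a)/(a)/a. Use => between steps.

E => E/S => E/S/S => S/S/S => (E)/S/S => (S)/S/S => (a)/S/S => (a)/(E)/S => (a)/(S)/S => (a)/(a)/S => (a)/(a)/a

E => E/S   [E -> E / S]
E/S => E/S/S   [E -> E / S]
E/S/S => S/S/S   [E -> S]
S/S/S => (E)/S/S   [S -> ( E )]
(E)/S/S => (S)/S/S   [E -> S]
(S)/S/S => (a)/S/S   [S -> a]
(a)/S/S => (a)/(E)/S   [S -> ( E )]
(a)/(E)/S => (a)/(S)/S   [E -> S]
(a)/(S)/S => (a)/(a)/S   [S -> a]
(a)/(a)/S => (a)/(a)/a   [S -> a]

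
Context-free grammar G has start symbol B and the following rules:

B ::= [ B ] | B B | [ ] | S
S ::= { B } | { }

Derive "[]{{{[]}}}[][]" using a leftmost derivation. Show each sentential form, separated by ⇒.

B⇒BB⇒[]B⇒[]BB⇒[]BBB⇒[]SBB⇒[]{B}BB⇒[]{S}BB⇒[]{{B}}BB⇒[]{{S}}BB⇒[]{{{B}}}BB⇒[]{{{[]}}}BB⇒[]{{{[]}}}[]B⇒[]{{{[]}}}[][]

B ⇒ BB   [B ::= B B]
BB ⇒ []B   [B ::= [ ]]
[]B ⇒ []BB   [B ::= B B]
[]BB ⇒ []BBB   [B ::= B B]
[]BBB ⇒ []SBB   [B ::= S]
[]SBB ⇒ []{B}BB   [S ::= { B }]
[]{B}BB ⇒ []{S}BB   [B ::= S]
[]{S}BB ⇒ []{{B}}BB   [S ::= { B }]
[]{{B}}BB ⇒ []{{S}}BB   [B ::= S]
[]{{S}}BB ⇒ []{{{B}}}BB   [S ::= { B }]
[]{{{B}}}BB ⇒ []{{{[]}}}BB   [B ::= [ ]]
[]{{{[]}}}BB ⇒ []{{{[]}}}[]B   [B ::= [ ]]
[]{{{[]}}}[]B ⇒ []{{{[]}}}[][]   [B ::= [ ]]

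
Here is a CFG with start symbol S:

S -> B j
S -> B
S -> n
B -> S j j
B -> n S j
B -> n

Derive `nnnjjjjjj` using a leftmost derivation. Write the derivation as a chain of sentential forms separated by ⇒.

S⇒B⇒Sjj⇒Bjj⇒nSjjj⇒nBjjj⇒nSjjjjj⇒nBjjjjj⇒nnSjjjjjj⇒nnnjjjjjj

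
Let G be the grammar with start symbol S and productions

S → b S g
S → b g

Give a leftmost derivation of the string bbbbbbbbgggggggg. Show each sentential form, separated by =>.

S => bSg => bbSgg => bbbSggg => bbbbSgggg => bbbbbSggggg => bbbbbbSgggggg => bbbbbbbSggggggg => bbbbbbbbgggggggg

S => bSg   [S → b S g]
bSg => bbSgg   [S → b S g]
bbSgg => bbbSggg   [S → b S g]
bbbSggg => bbbbSgggg   [S → b S g]
bbbbSgggg => bbbbbSggggg   [S → b S g]
bbbbbSggggg => bbbbbbSgggggg   [S → b S g]
bbbbbbSgggggg => bbbbbbbSggggggg   [S → b S g]
bbbbbbbSggggggg => bbbbbbbbgggggggg   [S → b g]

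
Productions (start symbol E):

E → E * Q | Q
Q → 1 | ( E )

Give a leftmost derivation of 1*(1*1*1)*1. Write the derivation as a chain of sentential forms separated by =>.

E => E*Q => E*Q*Q => Q*Q*Q => 1*Q*Q => 1*(E)*Q => 1*(E*Q)*Q => 1*(E*Q*Q)*Q => 1*(Q*Q*Q)*Q => 1*(1*Q*Q)*Q => 1*(1*1*Q)*Q => 1*(1*1*1)*Q => 1*(1*1*1)*1

E => E*Q   [E → E * Q]
E*Q => E*Q*Q   [E → E * Q]
E*Q*Q => Q*Q*Q   [E → Q]
Q*Q*Q => 1*Q*Q   [Q → 1]
1*Q*Q => 1*(E)*Q   [Q → ( E )]
1*(E)*Q => 1*(E*Q)*Q   [E → E * Q]
1*(E*Q)*Q => 1*(E*Q*Q)*Q   [E → E * Q]
1*(E*Q*Q)*Q => 1*(Q*Q*Q)*Q   [E → Q]
1*(Q*Q*Q)*Q => 1*(1*Q*Q)*Q   [Q → 1]
1*(1*Q*Q)*Q => 1*(1*1*Q)*Q   [Q → 1]
1*(1*1*Q)*Q => 1*(1*1*1)*Q   [Q → 1]
1*(1*1*1)*Q => 1*(1*1*1)*1   [Q → 1]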